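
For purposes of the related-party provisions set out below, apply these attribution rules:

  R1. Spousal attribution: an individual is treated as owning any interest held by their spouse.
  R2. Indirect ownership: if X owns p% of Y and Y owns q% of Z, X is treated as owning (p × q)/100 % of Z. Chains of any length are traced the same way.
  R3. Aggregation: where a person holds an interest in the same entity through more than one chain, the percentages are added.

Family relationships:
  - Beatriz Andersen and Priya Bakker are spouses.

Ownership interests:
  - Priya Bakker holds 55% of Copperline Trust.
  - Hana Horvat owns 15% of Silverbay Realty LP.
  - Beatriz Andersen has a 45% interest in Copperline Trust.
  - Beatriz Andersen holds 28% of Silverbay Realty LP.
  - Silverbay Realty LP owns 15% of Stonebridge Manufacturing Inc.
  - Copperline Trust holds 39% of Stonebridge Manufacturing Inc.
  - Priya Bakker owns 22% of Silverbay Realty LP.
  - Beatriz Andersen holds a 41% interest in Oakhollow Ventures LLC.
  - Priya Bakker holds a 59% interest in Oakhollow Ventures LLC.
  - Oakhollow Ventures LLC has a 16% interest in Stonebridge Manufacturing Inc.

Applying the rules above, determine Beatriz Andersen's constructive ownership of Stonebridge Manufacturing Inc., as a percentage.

By spousal attribution (R1), Beatriz Andersen is treated as also owning Priya Bakker's interest in Silverbay Realty LP, giving 28% + 22% = 50%.
By spousal attribution (R1), Beatriz Andersen is treated as also owning Priya Bakker's interest in Oakhollow Ventures LLC, giving 41% + 59% = 100%.
By spousal attribution (R1), Beatriz Andersen is treated as also owning Priya Bakker's interest in Copperline Trust, giving 45% + 55% = 100%.
Chain via Silverbay Realty LP (R2): 50% × 15% = 7.5% of Stonebridge Manufacturing Inc.
Chain via Oakhollow Ventures LLC (R2): 100% × 16% = 16% of Stonebridge Manufacturing Inc.
Chain via Copperline Trust (R2): 100% × 39% = 39% of Stonebridge Manufacturing Inc.
Aggregating (R3): 7.5% + 16% + 39% = 62.5%.

62.5%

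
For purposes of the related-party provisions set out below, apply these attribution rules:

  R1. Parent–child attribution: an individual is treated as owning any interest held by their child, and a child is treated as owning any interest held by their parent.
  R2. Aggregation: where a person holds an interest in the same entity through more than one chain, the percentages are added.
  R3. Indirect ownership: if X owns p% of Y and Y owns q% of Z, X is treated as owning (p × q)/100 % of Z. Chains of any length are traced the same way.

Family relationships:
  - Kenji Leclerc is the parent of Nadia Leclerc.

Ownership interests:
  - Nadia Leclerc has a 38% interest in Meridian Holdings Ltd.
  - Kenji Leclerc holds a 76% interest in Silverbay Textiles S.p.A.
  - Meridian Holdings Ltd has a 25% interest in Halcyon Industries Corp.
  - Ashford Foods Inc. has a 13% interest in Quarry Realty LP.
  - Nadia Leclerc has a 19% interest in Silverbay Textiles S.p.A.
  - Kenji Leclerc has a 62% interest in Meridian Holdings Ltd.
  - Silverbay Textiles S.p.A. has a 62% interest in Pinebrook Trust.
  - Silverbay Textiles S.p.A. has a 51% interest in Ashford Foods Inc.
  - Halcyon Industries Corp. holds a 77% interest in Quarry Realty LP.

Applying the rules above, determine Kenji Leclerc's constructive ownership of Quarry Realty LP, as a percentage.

By parent–child attribution (R1), Kenji Leclerc is treated as also owning Nadia Leclerc's interest in Silverbay Textiles S.p.A, giving 76% + 19% = 95%.
By parent–child attribution (R1), Kenji Leclerc is treated as also owning Nadia Leclerc's interest in Meridian Holdings Ltd, giving 62% + 38% = 100%.
Chain via Silverbay Textiles S.p.A. → Ashford Foods Inc. (R3): 95% × 51% × 13% = 6.2985% of Quarry Realty LP.
Chain via Meridian Holdings Ltd → Halcyon Industries Corp. (R3): 100% × 25% × 77% = 19.25% of Quarry Realty LP.
Aggregating (R2): 6.2985% + 19.25% = 25.5485%.

25.5485%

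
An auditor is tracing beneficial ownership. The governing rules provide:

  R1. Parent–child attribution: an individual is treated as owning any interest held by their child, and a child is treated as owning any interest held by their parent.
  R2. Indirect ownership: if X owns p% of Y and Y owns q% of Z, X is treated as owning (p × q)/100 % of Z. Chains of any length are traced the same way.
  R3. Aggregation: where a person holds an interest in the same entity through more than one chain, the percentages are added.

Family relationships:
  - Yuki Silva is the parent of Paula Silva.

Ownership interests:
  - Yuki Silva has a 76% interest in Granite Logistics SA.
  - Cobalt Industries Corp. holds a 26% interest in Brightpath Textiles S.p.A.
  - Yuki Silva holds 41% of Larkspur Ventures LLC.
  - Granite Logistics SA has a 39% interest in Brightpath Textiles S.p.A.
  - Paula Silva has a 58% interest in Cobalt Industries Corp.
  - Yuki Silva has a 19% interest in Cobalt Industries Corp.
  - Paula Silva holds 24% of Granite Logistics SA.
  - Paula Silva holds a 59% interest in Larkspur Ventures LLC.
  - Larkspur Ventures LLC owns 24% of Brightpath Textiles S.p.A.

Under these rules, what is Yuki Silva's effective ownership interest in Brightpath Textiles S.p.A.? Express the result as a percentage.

83.02%

By parent–child attribution (R1), Yuki Silva is treated as also owning Paula Silva's interest in Larkspur Ventures LLC, giving 41% + 59% = 100%.
By parent–child attribution (R1), Yuki Silva is treated as also owning Paula Silva's interest in Granite Logistics SA, giving 76% + 24% = 100%.
By parent–child attribution (R1), Yuki Silva is treated as also owning Paula Silva's interest in Cobalt Industries Corp, giving 19% + 58% = 77%.
Chain via Larkspur Ventures LLC (R2): 100% × 24% = 24% of Brightpath Textiles S.p.A.
Chain via Granite Logistics SA (R2): 100% × 39% = 39% of Brightpath Textiles S.p.A.
Chain via Cobalt Industries Corp. (R2): 77% × 26% = 20.02% of Brightpath Textiles S.p.A.
Aggregating (R3): 24% + 39% + 20.02% = 83.02%.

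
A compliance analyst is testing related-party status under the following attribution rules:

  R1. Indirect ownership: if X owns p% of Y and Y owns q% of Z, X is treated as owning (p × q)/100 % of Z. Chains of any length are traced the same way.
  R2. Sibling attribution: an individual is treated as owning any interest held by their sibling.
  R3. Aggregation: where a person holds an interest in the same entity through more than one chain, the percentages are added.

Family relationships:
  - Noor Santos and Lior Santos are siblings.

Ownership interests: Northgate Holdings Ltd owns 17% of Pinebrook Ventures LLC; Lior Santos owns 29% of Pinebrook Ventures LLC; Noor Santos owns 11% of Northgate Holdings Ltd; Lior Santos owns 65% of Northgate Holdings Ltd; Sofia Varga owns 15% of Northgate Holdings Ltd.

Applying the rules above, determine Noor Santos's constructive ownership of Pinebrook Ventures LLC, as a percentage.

41.92%

By sibling attribution (R2), Noor Santos is treated as also owning Lior Santos's interest in Northgate Holdings Ltd, giving 11% + 65% = 76%.
By sibling attribution (R2), Noor Santos is treated as owning Lior Santos's 29% interest in Pinebrook Ventures LLC.
Chain via Northgate Holdings Ltd (R1): 76% × 17% = 12.92% of Pinebrook Ventures LLC.
Direct interest in Pinebrook Ventures LLC: 29%.
Aggregating (R3): 12.92% + 29% = 41.92%.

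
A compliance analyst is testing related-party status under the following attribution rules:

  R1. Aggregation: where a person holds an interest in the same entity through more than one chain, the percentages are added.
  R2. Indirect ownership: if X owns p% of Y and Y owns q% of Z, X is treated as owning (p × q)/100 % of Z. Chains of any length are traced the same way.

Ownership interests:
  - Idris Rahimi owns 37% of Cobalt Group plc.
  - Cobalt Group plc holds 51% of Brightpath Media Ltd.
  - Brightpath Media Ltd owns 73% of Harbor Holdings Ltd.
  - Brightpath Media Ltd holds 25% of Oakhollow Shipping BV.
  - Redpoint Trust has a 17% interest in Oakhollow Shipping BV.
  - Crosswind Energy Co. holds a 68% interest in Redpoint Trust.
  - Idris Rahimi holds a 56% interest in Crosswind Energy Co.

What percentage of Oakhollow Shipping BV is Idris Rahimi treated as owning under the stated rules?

11.1911%

Chain via Crosswind Energy Co. → Redpoint Trust (R2): 56% × 68% × 17% = 6.4736% of Oakhollow Shipping BV.
Chain via Cobalt Group plc → Brightpath Media Ltd (R2): 37% × 51% × 25% = 4.7175% of Oakhollow Shipping BV.
Aggregating (R1): 6.4736% + 4.7175% = 11.1911%.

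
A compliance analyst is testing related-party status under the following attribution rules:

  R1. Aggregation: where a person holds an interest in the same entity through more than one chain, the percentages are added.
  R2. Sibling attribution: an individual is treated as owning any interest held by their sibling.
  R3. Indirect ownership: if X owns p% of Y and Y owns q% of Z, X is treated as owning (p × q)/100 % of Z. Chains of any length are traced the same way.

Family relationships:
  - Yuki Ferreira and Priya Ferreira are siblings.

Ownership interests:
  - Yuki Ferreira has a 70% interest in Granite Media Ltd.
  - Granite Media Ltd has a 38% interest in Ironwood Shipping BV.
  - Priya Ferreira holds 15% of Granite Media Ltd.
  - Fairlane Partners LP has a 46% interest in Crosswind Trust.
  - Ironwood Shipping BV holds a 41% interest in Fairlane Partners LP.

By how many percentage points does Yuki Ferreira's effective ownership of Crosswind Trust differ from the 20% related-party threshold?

By sibling attribution (R2), Yuki Ferreira is treated as also owning Priya Ferreira's interest in Granite Media Ltd, giving 70% + 15% = 85%.
Chain via Granite Media Ltd → Ironwood Shipping BV → Fairlane Partners LP (R3): 85% × 38% × 41% × 46% = 6.09178% of Crosswind Trust.
6.09178% falls short of the 20% threshold by 13.90822 percentage points.

13.90822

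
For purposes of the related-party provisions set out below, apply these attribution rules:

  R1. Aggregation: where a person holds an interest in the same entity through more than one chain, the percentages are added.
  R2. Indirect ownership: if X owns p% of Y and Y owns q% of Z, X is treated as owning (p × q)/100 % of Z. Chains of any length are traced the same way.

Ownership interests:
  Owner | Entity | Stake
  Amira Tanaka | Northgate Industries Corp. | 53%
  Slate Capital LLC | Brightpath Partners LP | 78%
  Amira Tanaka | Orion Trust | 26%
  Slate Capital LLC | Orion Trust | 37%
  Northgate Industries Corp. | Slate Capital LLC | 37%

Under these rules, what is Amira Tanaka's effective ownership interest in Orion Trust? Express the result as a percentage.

Chain via Northgate Industries Corp. → Slate Capital LLC (R2): 53% × 37% × 37% = 7.2557% of Orion Trust.
Direct interest in Orion Trust: 26%.
Aggregating (R1): 7.2557% + 26% = 33.2557%.

33.2557%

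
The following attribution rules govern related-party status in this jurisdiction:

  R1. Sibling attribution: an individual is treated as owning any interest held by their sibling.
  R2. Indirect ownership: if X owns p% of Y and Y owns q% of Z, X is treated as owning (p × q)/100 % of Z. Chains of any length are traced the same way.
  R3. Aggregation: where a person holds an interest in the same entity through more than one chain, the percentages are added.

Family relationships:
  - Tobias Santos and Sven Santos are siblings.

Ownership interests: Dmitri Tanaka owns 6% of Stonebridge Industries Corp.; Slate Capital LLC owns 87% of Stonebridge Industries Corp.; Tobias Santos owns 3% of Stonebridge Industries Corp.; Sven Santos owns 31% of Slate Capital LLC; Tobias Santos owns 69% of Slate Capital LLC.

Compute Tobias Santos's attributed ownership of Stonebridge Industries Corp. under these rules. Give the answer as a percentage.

90%

By sibling attribution (R1), Tobias Santos is treated as also owning Sven Santos's interest in Slate Capital LLC, giving 69% + 31% = 100%.
Chain via Slate Capital LLC (R2): 100% × 87% = 87% of Stonebridge Industries Corp.
Direct interest in Stonebridge Industries Corp: 3%.
Aggregating (R3): 87% + 3% = 90%.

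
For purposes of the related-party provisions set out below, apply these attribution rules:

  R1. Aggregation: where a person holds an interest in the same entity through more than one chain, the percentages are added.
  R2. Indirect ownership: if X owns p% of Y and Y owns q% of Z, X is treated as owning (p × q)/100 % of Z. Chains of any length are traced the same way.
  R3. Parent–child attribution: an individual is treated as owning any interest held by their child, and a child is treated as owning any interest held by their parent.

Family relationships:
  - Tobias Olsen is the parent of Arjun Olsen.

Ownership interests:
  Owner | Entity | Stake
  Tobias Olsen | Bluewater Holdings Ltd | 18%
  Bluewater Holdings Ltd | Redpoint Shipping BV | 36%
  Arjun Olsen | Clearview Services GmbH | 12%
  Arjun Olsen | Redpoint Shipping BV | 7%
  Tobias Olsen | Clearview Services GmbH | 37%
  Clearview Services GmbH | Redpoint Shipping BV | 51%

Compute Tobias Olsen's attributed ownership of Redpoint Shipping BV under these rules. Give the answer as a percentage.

38.47%

By parent–child attribution (R3), Tobias Olsen is treated as also owning Arjun Olsen's interest in Clearview Services GmbH, giving 37% + 12% = 49%.
By parent–child attribution (R3), Tobias Olsen is treated as owning Arjun Olsen's 7% interest in Redpoint Shipping BV.
Chain via Bluewater Holdings Ltd (R2): 18% × 36% = 6.48% of Redpoint Shipping BV.
Chain via Clearview Services GmbH (R2): 49% × 51% = 24.99% of Redpoint Shipping BV.
Direct interest in Redpoint Shipping BV: 7%.
Aggregating (R1): 6.48% + 24.99% + 7% = 38.47%.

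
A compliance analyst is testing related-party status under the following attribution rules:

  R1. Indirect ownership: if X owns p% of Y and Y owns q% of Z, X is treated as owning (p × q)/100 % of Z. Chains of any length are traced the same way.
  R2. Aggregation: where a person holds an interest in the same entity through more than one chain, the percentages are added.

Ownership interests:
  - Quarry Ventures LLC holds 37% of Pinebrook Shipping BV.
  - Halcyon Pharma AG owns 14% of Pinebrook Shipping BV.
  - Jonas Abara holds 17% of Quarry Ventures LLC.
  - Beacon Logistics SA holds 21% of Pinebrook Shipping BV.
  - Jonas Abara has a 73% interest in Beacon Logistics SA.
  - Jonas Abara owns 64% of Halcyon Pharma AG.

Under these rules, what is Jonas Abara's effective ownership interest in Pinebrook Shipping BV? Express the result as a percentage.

30.58%

Chain via Quarry Ventures LLC (R1): 17% × 37% = 6.29% of Pinebrook Shipping BV.
Chain via Halcyon Pharma AG (R1): 64% × 14% = 8.96% of Pinebrook Shipping BV.
Chain via Beacon Logistics SA (R1): 73% × 21% = 15.33% of Pinebrook Shipping BV.
Aggregating (R2): 6.29% + 8.96% + 15.33% = 30.58%.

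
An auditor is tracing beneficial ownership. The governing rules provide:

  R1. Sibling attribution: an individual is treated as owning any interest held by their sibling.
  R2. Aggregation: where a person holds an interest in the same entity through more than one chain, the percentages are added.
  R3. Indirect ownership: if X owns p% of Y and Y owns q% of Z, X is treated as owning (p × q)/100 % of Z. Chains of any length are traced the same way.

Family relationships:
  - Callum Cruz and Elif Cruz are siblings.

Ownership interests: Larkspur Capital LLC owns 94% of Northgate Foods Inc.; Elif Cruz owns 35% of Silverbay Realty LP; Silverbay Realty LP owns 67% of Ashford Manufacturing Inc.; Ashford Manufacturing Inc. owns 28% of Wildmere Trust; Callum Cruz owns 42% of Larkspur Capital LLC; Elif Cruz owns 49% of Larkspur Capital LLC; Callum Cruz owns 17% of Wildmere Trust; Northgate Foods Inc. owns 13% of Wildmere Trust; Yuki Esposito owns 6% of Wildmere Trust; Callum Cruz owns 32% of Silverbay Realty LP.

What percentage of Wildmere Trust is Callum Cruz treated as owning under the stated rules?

40.6894%

By sibling attribution (R1), Callum Cruz is treated as also owning Elif Cruz's interest in Larkspur Capital LLC, giving 42% + 49% = 91%.
By sibling attribution (R1), Callum Cruz is treated as also owning Elif Cruz's interest in Silverbay Realty LP, giving 32% + 35% = 67%.
Chain via Larkspur Capital LLC → Northgate Foods Inc. (R3): 91% × 94% × 13% = 11.1202% of Wildmere Trust.
Chain via Silverbay Realty LP → Ashford Manufacturing Inc. (R3): 67% × 67% × 28% = 12.5692% of Wildmere Trust.
Direct interest in Wildmere Trust: 17%.
Aggregating (R2): 11.1202% + 12.5692% + 17% = 40.6894%.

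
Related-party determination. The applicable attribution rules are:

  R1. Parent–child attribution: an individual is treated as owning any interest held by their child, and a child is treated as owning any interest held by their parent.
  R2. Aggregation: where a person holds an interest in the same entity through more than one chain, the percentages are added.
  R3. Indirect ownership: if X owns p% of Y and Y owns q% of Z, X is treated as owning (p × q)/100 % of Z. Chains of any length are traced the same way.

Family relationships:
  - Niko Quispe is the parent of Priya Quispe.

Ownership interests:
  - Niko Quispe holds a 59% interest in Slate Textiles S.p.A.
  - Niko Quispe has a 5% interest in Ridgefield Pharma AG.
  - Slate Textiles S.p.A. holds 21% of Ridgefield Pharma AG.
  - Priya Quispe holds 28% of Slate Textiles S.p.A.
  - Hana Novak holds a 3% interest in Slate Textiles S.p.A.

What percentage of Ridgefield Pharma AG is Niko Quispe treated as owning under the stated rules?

By parent–child attribution (R1), Niko Quispe is treated as also owning Priya Quispe's interest in Slate Textiles S.p.A, giving 59% + 28% = 87%.
Chain via Slate Textiles S.p.A. (R3): 87% × 21% = 18.27% of Ridgefield Pharma AG.
Direct interest in Ridgefield Pharma AG: 5%.
Aggregating (R2): 18.27% + 5% = 23.27%.

23.27%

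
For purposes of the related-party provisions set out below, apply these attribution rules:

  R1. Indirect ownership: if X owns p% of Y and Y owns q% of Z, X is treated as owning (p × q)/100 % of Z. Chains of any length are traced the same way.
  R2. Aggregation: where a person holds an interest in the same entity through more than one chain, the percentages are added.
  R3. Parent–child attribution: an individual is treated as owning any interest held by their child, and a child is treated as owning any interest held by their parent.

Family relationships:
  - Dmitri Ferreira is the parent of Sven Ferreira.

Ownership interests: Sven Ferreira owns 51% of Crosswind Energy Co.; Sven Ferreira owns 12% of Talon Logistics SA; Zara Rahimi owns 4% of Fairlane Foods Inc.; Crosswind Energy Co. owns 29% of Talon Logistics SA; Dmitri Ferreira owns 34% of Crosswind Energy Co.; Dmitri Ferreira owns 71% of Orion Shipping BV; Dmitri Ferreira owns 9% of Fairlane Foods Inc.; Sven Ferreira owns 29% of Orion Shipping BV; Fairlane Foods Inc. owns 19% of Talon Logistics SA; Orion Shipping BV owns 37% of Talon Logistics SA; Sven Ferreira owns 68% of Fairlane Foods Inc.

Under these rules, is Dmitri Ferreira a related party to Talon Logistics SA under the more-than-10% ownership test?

Yes

By parent–child attribution (R3), Dmitri Ferreira is treated as also owning Sven Ferreira's interest in Fairlane Foods Inc, giving 9% + 68% = 77%.
By parent–child attribution (R3), Dmitri Ferreira is treated as also owning Sven Ferreira's interest in Crosswind Energy Co, giving 34% + 51% = 85%.
By parent–child attribution (R3), Dmitri Ferreira is treated as also owning Sven Ferreira's interest in Orion Shipping BV, giving 71% + 29% = 100%.
By parent–child attribution (R3), Dmitri Ferreira is treated as owning Sven Ferreira's 12% interest in Talon Logistics SA.
Chain via Fairlane Foods Inc. (R1): 77% × 19% = 14.63% of Talon Logistics SA.
Chain via Crosswind Energy Co. (R1): 85% × 29% = 24.65% of Talon Logistics SA.
Chain via Orion Shipping BV (R1): 100% × 37% = 37% of Talon Logistics SA.
Direct interest in Talon Logistics SA: 12%.
Aggregating (R2): 14.63% + 24.65% + 37% + 12% = 88.28%.
88.28% exceeds the 10% threshold, so Dmitri is a related party to Talon Logistics SA.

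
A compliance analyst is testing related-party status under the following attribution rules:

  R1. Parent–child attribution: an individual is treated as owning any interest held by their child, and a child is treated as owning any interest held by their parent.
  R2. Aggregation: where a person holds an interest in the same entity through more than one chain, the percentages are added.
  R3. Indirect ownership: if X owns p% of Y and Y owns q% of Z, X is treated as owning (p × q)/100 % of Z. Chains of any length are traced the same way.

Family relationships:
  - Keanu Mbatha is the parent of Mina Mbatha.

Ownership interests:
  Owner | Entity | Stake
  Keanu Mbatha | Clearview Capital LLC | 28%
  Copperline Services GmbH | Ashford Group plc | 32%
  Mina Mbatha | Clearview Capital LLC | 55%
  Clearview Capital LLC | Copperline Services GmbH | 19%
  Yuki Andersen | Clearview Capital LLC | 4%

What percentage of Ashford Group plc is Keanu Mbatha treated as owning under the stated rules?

By parent–child attribution (R1), Keanu Mbatha is treated as also owning Mina Mbatha's interest in Clearview Capital LLC, giving 28% + 55% = 83%.
Chain via Clearview Capital LLC → Copperline Services GmbH (R3): 83% × 19% × 32% = 5.0464% of Ashford Group plc.

5.0464%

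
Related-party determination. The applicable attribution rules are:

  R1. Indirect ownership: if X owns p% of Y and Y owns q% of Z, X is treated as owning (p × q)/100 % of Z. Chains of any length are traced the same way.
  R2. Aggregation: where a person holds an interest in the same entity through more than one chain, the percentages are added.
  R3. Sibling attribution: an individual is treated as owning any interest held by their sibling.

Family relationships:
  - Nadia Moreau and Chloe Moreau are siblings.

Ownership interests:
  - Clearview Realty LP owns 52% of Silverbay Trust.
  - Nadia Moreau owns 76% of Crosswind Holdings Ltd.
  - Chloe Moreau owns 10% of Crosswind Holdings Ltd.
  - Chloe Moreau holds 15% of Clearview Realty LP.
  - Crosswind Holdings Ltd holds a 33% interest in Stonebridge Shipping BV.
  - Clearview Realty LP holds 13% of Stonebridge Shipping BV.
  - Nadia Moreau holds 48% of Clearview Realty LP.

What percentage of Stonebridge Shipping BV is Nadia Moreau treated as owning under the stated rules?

36.57%

By sibling attribution (R3), Nadia Moreau is treated as also owning Chloe Moreau's interest in Clearview Realty LP, giving 48% + 15% = 63%.
By sibling attribution (R3), Nadia Moreau is treated as also owning Chloe Moreau's interest in Crosswind Holdings Ltd, giving 76% + 10% = 86%.
Chain via Clearview Realty LP (R1): 63% × 13% = 8.19% of Stonebridge Shipping BV.
Chain via Crosswind Holdings Ltd (R1): 86% × 33% = 28.38% of Stonebridge Shipping BV.
Aggregating (R2): 8.19% + 28.38% = 36.57%.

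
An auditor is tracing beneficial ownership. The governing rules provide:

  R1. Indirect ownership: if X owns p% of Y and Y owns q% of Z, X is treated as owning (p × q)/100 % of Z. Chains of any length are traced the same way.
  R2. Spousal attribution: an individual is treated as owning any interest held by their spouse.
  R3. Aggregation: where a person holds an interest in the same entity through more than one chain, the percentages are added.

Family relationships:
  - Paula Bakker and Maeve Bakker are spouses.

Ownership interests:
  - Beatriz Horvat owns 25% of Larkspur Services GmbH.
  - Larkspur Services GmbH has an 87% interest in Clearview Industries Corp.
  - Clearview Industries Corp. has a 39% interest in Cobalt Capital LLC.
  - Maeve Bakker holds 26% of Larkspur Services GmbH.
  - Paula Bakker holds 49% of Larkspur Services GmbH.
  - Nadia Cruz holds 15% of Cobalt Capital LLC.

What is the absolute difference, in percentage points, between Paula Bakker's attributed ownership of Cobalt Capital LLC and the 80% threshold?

By spousal attribution (R2), Paula Bakker is treated as also owning Maeve Bakker's interest in Larkspur Services GmbH, giving 49% + 26% = 75%.
Chain via Larkspur Services GmbH → Clearview Industries Corp. (R1): 75% × 87% × 39% = 25.4475% of Cobalt Capital LLC.
25.4475% falls short of the 80% threshold by 54.5525 percentage points.

54.5525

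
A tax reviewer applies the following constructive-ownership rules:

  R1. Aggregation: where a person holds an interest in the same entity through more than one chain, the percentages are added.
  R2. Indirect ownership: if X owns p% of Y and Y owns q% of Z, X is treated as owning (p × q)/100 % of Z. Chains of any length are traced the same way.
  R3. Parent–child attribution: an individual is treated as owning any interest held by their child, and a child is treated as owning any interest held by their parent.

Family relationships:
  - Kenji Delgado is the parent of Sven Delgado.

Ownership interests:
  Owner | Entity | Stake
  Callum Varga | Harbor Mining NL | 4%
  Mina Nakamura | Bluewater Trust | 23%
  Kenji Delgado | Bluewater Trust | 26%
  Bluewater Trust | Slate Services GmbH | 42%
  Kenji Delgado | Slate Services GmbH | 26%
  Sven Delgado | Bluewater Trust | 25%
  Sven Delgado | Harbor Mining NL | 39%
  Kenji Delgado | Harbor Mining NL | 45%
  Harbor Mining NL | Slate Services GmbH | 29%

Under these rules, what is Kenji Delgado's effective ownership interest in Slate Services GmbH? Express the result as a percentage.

By parent–child attribution (R3), Kenji Delgado is treated as also owning Sven Delgado's interest in Harbor Mining NL, giving 45% + 39% = 84%.
By parent–child attribution (R3), Kenji Delgado is treated as also owning Sven Delgado's interest in Bluewater Trust, giving 26% + 25% = 51%.
Chain via Harbor Mining NL (R2): 84% × 29% = 24.36% of Slate Services GmbH.
Chain via Bluewater Trust (R2): 51% × 42% = 21.42% of Slate Services GmbH.
Direct interest in Slate Services GmbH: 26%.
Aggregating (R1): 24.36% + 21.42% + 26% = 71.78%.

71.78%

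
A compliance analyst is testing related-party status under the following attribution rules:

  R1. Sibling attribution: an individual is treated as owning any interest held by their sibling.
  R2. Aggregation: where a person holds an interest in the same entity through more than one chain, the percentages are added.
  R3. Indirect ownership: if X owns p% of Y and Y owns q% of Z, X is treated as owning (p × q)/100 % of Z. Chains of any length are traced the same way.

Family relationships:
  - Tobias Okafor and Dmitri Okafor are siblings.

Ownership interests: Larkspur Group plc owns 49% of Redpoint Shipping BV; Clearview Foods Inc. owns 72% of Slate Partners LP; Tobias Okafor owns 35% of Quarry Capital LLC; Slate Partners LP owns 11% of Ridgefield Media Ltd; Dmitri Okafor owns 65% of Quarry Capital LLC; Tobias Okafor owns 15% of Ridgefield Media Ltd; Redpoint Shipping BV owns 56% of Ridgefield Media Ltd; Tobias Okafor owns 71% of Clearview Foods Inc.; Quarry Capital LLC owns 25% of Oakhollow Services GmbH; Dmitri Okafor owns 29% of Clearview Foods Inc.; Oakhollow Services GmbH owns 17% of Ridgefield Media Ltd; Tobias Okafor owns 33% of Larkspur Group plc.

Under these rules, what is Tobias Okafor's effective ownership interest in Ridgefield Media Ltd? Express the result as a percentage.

36.2252%

By sibling attribution (R1), Tobias Okafor is treated as also owning Dmitri Okafor's interest in Clearview Foods Inc, giving 71% + 29% = 100%.
By sibling attribution (R1), Tobias Okafor is treated as also owning Dmitri Okafor's interest in Quarry Capital LLC, giving 35% + 65% = 100%.
Chain via Larkspur Group plc → Redpoint Shipping BV (R3): 33% × 49% × 56% = 9.0552% of Ridgefield Media Ltd.
Chain via Clearview Foods Inc. → Slate Partners LP (R3): 100% × 72% × 11% = 7.92% of Ridgefield Media Ltd.
Chain via Quarry Capital LLC → Oakhollow Services GmbH (R3): 100% × 25% × 17% = 4.25% of Ridgefield Media Ltd.
Direct interest in Ridgefield Media Ltd: 15%.
Aggregating (R2): 9.0552% + 7.92% + 4.25% + 15% = 36.2252%.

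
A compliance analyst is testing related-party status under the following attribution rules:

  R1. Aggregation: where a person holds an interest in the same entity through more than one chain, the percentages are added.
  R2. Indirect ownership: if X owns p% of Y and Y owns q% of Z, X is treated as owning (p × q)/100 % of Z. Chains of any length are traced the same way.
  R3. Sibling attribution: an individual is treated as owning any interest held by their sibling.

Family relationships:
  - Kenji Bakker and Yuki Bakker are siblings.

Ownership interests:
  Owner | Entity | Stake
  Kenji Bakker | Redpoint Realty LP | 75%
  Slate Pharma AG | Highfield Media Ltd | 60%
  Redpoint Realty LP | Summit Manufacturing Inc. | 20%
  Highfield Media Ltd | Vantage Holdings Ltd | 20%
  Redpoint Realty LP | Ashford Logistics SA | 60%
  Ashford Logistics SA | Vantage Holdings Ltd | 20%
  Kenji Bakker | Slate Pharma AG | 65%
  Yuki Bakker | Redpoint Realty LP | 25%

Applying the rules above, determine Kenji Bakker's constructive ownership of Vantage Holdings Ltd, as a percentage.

19.8%

By sibling attribution (R3), Kenji Bakker is treated as also owning Yuki Bakker's interest in Redpoint Realty LP, giving 75% + 25% = 100%.
Chain via Slate Pharma AG → Highfield Media Ltd (R2): 65% × 60% × 20% = 7.8% of Vantage Holdings Ltd.
Chain via Redpoint Realty LP → Ashford Logistics SA (R2): 100% × 60% × 20% = 12% of Vantage Holdings Ltd.
Aggregating (R1): 7.8% + 12% = 19.8%.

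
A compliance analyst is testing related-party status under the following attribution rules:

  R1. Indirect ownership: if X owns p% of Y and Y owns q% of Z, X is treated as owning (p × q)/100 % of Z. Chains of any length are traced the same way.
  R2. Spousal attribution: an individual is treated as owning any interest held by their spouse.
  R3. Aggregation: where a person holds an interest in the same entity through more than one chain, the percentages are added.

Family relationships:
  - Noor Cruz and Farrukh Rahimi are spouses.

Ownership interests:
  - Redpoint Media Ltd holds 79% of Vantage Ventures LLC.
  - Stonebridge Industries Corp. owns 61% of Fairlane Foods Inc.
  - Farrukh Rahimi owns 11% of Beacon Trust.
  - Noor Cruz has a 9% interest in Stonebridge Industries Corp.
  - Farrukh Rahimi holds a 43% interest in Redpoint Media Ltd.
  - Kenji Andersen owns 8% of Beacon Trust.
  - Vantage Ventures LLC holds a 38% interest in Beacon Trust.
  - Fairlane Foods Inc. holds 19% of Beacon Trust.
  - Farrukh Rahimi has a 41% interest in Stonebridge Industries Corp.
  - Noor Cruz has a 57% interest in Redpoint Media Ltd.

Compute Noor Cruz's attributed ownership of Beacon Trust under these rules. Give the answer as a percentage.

46.815%

By spousal attribution (R2), Noor Cruz is treated as also owning Farrukh Rahimi's interest in Stonebridge Industries Corp, giving 9% + 41% = 50%.
By spousal attribution (R2), Noor Cruz is treated as also owning Farrukh Rahimi's interest in Redpoint Media Ltd, giving 57% + 43% = 100%.
By spousal attribution (R2), Noor Cruz is treated as owning Farrukh Rahimi's 11% interest in Beacon Trust.
Chain via Stonebridge Industries Corp. → Fairlane Foods Inc. (R1): 50% × 61% × 19% = 5.795% of Beacon Trust.
Chain via Redpoint Media Ltd → Vantage Ventures LLC (R1): 100% × 79% × 38% = 30.02% of Beacon Trust.
Direct interest in Beacon Trust: 11%.
Aggregating (R3): 5.795% + 30.02% + 11% = 46.815%.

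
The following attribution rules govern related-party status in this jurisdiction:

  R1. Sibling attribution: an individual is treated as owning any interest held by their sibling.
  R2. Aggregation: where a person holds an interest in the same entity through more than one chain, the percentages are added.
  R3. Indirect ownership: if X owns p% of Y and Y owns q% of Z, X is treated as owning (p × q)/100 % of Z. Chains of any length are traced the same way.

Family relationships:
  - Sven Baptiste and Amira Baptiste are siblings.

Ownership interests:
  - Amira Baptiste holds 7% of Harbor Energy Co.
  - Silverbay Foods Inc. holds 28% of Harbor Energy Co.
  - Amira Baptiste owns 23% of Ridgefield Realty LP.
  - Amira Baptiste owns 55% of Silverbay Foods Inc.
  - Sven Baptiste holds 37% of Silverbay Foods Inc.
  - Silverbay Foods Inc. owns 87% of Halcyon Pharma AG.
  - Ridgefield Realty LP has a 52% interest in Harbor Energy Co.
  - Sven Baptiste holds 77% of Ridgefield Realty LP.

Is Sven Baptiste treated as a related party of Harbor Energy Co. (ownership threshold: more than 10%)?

Yes

By sibling attribution (R1), Sven Baptiste is treated as also owning Amira Baptiste's interest in Ridgefield Realty LP, giving 77% + 23% = 100%.
By sibling attribution (R1), Sven Baptiste is treated as also owning Amira Baptiste's interest in Silverbay Foods Inc, giving 37% + 55% = 92%.
By sibling attribution (R1), Sven Baptiste is treated as owning Amira Baptiste's 7% interest in Harbor Energy Co.
Chain via Ridgefield Realty LP (R3): 100% × 52% = 52% of Harbor Energy Co.
Chain via Silverbay Foods Inc. (R3): 92% × 28% = 25.76% of Harbor Energy Co.
Direct interest in Harbor Energy Co: 7%.
Aggregating (R2): 52% + 25.76% + 7% = 84.76%.
84.76% exceeds the 10% threshold, so Sven is a related party to Harbor Energy Co.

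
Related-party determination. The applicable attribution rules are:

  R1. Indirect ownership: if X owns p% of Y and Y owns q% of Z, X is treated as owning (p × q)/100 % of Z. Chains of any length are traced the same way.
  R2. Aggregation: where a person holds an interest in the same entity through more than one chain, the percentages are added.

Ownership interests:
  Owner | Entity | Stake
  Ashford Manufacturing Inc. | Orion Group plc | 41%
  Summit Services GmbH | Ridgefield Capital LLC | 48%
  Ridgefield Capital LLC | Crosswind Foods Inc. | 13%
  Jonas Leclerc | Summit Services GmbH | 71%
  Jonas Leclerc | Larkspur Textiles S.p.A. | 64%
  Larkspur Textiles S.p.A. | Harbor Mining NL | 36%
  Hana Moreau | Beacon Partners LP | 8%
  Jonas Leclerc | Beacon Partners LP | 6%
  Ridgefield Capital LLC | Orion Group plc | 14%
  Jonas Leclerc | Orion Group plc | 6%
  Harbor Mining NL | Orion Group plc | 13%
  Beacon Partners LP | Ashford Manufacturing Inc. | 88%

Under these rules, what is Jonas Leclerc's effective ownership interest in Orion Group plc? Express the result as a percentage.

15.9312%

Chain via Summit Services GmbH → Ridgefield Capital LLC (R1): 71% × 48% × 14% = 4.7712% of Orion Group plc.
Chain via Larkspur Textiles S.p.A. → Harbor Mining NL (R1): 64% × 36% × 13% = 2.9952% of Orion Group plc.
Chain via Beacon Partners LP → Ashford Manufacturing Inc. (R1): 6% × 88% × 41% = 2.1648% of Orion Group plc.
Direct interest in Orion Group plc: 6%.
Aggregating (R2): 4.7712% + 2.9952% + 2.1648% + 6% = 15.9312%.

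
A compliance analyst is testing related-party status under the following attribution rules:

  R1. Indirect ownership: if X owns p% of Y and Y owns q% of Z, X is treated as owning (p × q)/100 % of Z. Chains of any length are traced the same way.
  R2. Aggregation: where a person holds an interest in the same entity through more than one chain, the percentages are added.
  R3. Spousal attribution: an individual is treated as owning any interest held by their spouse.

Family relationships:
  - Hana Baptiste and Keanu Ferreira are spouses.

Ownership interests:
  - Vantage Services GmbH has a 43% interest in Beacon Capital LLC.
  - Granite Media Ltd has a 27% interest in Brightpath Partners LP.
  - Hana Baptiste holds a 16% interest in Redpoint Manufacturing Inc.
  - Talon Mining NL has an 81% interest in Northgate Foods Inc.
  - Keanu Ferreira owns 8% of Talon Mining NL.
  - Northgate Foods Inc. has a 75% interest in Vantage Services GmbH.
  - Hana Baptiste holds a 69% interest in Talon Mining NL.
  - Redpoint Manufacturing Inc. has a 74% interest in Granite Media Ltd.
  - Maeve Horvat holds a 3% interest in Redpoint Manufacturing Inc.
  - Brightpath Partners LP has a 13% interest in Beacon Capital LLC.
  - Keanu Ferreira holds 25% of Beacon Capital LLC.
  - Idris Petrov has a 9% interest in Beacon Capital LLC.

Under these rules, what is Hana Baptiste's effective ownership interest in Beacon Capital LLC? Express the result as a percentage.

By spousal attribution (R3), Hana Baptiste is treated as also owning Keanu Ferreira's interest in Talon Mining NL, giving 69% + 8% = 77%.
By spousal attribution (R3), Hana Baptiste is treated as owning Keanu Ferreira's 25% interest in Beacon Capital LLC.
Chain via Talon Mining NL → Northgate Foods Inc. → Vantage Services GmbH (R1): 77% × 81% × 75% × 43% = 20.114325% of Beacon Capital LLC.
Chain via Redpoint Manufacturing Inc. → Granite Media Ltd → Brightpath Partners LP (R1): 16% × 74% × 27% × 13% = 0.415584% of Beacon Capital LLC.
Direct interest in Beacon Capital LLC: 25%.
Aggregating (R2): 20.114325% + 0.415584% + 25% = 45.529909%.

45.529909%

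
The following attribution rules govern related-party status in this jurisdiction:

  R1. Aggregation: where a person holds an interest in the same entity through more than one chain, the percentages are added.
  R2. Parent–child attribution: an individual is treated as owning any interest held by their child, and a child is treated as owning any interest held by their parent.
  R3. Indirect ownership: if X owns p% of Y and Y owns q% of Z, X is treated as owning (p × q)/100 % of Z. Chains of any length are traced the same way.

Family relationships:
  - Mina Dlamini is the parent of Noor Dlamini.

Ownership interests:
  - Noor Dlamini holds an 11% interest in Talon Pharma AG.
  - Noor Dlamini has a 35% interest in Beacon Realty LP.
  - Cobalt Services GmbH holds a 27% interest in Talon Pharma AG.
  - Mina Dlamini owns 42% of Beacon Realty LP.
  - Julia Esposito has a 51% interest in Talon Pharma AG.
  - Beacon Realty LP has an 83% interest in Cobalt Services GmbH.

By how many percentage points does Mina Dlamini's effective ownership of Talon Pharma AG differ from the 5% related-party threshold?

By parent–child attribution (R2), Mina Dlamini is treated as also owning Noor Dlamini's interest in Beacon Realty LP, giving 42% + 35% = 77%.
By parent–child attribution (R2), Mina Dlamini is treated as owning Noor Dlamini's 11% interest in Talon Pharma AG.
Chain via Beacon Realty LP → Cobalt Services GmbH (R3): 77% × 83% × 27% = 17.2557% of Talon Pharma AG.
Direct interest in Talon Pharma AG: 11%.
Aggregating (R1): 17.2557% + 11% = 28.2557%.
28.2557% exceeds the 5% threshold by 23.2557 percentage points.

23.2557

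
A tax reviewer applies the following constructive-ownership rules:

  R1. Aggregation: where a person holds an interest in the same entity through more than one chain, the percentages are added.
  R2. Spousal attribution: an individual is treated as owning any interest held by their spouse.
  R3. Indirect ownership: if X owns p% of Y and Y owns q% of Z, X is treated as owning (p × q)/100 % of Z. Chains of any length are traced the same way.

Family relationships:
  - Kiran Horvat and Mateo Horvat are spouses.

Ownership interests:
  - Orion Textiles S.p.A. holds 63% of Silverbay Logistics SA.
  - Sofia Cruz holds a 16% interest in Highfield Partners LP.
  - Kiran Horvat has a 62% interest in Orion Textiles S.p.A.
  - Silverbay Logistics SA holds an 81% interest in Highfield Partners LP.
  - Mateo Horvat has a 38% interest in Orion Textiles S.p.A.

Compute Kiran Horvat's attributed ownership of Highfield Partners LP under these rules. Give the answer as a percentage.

51.03%

By spousal attribution (R2), Kiran Horvat is treated as also owning Mateo Horvat's interest in Orion Textiles S.p.A, giving 62% + 38% = 100%.
Chain via Orion Textiles S.p.A. → Silverbay Logistics SA (R3): 100% × 63% × 81% = 51.03% of Highfield Partners LP.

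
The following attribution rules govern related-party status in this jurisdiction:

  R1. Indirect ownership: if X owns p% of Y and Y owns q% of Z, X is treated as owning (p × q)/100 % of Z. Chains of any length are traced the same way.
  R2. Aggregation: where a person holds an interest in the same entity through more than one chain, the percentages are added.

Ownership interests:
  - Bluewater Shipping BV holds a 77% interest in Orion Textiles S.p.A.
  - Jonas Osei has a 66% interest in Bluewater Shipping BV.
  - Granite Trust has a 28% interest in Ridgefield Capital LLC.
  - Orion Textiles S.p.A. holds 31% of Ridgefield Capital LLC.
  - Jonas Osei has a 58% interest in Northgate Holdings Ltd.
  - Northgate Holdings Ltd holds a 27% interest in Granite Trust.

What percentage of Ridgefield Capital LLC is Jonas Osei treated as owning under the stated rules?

Chain via Northgate Holdings Ltd → Granite Trust (R1): 58% × 27% × 28% = 4.3848% of Ridgefield Capital LLC.
Chain via Bluewater Shipping BV → Orion Textiles S.p.A. (R1): 66% × 77% × 31% = 15.7542% of Ridgefield Capital LLC.
Aggregating (R2): 4.3848% + 15.7542% = 20.139%.

20.139%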